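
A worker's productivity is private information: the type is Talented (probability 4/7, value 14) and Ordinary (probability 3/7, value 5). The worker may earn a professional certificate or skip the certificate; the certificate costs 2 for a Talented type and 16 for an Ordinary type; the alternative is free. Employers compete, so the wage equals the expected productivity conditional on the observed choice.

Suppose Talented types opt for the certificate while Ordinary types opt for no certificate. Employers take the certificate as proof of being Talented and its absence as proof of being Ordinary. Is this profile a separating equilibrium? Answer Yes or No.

Yes

Under these beliefs, the certificate earns wage 14 and no certificate earns wage 5.
Talented: the certificate nets 14 − 2 = 12; no certificate nets 5. Talented prefers the certificate.
Ordinary: the certificate nets 14 − 16 = -2; no certificate nets 5. Ordinary prefers no certificate.
Neither type deviates, so the separating profile is an equilibrium.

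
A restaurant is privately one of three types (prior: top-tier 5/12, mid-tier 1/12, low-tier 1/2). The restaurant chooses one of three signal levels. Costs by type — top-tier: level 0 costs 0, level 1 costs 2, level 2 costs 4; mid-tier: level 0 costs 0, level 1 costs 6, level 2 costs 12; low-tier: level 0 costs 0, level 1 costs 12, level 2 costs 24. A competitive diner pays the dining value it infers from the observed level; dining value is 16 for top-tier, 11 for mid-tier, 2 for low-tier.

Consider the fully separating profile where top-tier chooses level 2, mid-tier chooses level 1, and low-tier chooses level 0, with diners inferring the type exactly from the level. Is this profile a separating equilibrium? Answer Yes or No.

Yes

Separating price premiums: level 2 → 16, level 1 → 11, level 0 → 2.
top-tier (assigned level 2): level 0: 2 − 0 = 2; level 1: 11 − 2 = 9; level 2: 16 − 4 = 12. top-tier stays.
mid-tier (assigned level 1): level 0: 2 − 0 = 2; level 1: 11 − 6 = 5; level 2: 16 − 12 = 4. mid-tier stays.
low-tier (assigned level 0): level 0: 2 − 0 = 2; level 1: 11 − 12 = -1; level 2: 16 − 24 = -8. low-tier stays.
Every type prefers its assigned level; separation holds.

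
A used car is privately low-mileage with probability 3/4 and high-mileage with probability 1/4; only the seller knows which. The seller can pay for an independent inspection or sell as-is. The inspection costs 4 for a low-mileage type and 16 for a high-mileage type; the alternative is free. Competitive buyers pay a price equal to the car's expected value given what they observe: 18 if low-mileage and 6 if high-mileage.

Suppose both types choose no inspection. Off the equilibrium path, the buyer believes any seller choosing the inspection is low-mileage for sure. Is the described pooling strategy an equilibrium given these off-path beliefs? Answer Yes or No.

Yes

On path, the buyer holds the prior and pays 3/4·18 + 1/4·6 = 15. Off path (the inspection), believing low-mileage, it pays 18.
low-mileage: no inspection nets 15; the inspection nets 18 − 4 = 14. low-mileage stays.
high-mileage: no inspection nets 15; the inspection nets 18 − 16 = 2. high-mileage stays.
No type deviates, so pooling is sustained.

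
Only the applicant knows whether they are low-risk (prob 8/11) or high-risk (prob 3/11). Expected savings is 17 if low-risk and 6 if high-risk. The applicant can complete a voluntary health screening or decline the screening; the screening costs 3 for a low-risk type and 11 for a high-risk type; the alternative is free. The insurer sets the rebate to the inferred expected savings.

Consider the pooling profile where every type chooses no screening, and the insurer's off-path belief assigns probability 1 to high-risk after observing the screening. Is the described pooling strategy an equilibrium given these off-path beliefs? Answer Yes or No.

Yes

On path, the insurer holds the prior and pays 8/11·17 + 3/11·6 = 14. Off path (the screening), believing high-risk, it pays 6.
low-risk: no screening nets 14; the screening nets 6 − 3 = 3. low-risk stays.
high-risk: no screening nets 14; the screening nets 6 − 11 = -5. high-risk stays.
No type deviates, so pooling is sustained.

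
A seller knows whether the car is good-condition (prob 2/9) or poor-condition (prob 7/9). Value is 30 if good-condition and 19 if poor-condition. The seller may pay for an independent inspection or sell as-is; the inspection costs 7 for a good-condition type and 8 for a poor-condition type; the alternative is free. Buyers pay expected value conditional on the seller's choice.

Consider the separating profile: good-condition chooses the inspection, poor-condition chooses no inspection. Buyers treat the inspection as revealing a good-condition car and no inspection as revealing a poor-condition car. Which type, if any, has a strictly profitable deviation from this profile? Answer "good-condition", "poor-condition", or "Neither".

The inspection pays 30; no inspection pays 19.
good-condition: assigned the inspection, nets 30 − 7 = 23; deviating to no inspection nets 19.
poor-condition: assigned no inspection, nets 19; deviating to the inspection nets 30 − 8 = 22.
The poor-condition type gains 3 by deviating.

poor-condition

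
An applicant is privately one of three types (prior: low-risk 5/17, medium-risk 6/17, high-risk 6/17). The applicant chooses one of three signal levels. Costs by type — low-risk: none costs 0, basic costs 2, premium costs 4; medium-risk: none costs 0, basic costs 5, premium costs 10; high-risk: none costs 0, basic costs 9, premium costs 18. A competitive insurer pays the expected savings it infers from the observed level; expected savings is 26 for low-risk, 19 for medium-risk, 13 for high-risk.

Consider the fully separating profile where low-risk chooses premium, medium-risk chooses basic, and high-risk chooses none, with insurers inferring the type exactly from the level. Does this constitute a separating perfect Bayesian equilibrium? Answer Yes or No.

No

Separating rebates: premium → 26, basic → 19, none → 13.
low-risk (assigned premium): none: 13 − 0 = 13; basic: 19 − 2 = 17; premium: 26 − 4 = 22. low-risk stays.
medium-risk (assigned basic): none: 13 − 0 = 13; basic: 19 − 5 = 14; premium: 26 − 10 = 16. medium-risk prefers premium.
high-risk (assigned none): none: 13 − 0 = 13; basic: 19 − 9 = 10; premium: 26 − 18 = 8. high-risk stays.
At least one type deviates; the separating profile fails.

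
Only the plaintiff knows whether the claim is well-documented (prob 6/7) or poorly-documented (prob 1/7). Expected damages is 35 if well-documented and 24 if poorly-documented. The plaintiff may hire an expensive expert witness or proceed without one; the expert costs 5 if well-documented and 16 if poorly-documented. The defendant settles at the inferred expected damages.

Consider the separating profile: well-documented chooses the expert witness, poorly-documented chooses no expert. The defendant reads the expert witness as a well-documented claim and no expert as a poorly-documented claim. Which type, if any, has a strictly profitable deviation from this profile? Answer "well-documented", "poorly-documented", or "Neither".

Neither

The expert witness pays 35; no expert pays 24.
well-documented: assigned the expert witness, nets 35 − 5 = 30; deviating to no expert nets 24.
poorly-documented: assigned no expert, nets 24; deviating to the expert witness nets 35 − 16 = 19.
Both types strictly prefer their assigned action; no profitable deviation.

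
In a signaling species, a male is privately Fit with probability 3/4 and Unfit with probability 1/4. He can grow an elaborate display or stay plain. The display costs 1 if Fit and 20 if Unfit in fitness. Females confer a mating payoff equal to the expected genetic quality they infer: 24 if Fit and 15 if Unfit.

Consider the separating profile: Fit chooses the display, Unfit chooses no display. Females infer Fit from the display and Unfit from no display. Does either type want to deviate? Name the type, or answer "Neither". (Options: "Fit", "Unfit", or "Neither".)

Neither

The display pays 24; no display pays 15.
Fit: assigned the display, nets 24 − 1 = 23; deviating to no display nets 15.
Unfit: assigned no display, nets 15; deviating to the display nets 24 − 20 = 4.
Both types strictly prefer their assigned action; no profitable deviation.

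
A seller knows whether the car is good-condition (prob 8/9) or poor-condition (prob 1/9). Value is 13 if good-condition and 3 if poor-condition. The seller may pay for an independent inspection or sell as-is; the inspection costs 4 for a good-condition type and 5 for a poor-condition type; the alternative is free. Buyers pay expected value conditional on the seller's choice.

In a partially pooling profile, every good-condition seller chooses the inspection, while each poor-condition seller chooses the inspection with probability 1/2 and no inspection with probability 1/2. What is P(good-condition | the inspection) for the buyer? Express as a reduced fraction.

16/17

P(the inspection) = (8/9)·1 + (1/9)·(1/2) = 17/18.
By Bayes' rule, P(good-condition | the inspection) = (8/9) / (17/18) = 16/17.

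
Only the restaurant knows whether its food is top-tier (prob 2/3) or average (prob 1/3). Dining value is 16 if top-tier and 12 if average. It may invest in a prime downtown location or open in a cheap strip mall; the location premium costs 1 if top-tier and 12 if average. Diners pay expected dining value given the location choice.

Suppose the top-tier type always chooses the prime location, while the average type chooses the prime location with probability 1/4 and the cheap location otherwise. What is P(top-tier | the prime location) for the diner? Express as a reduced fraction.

8/9

P(the prime location) = (2/3)·1 + (1/3)·(1/4) = 3/4.
By Bayes' rule, P(top-tier | the prime location) = (2/3) / (3/4) = 8/9.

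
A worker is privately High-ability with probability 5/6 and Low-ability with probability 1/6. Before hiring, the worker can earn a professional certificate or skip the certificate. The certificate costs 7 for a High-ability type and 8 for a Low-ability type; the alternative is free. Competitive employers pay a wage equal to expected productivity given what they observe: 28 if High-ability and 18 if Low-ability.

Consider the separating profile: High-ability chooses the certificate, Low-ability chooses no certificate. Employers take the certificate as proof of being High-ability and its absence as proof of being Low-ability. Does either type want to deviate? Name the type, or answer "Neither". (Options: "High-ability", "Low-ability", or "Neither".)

Low-ability

The certificate pays 28; no certificate pays 18.
High-ability: assigned the certificate, nets 28 − 7 = 21; deviating to no certificate nets 18.
Low-ability: assigned no certificate, nets 18; deviating to the certificate nets 28 − 8 = 20.
The Low-ability type gains 2 by deviating.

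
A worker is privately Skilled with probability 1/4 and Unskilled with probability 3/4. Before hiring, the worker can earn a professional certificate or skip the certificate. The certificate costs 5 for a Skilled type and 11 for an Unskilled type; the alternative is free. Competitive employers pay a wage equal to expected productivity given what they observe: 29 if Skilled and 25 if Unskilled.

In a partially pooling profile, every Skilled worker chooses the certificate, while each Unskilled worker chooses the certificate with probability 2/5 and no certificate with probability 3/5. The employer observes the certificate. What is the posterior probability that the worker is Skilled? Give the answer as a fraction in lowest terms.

P(the certificate) = (1/4)·1 + (3/4)·(2/5) = 11/20.
By Bayes' rule, P(Skilled | the certificate) = (1/4) / (11/20) = 5/11.

5/11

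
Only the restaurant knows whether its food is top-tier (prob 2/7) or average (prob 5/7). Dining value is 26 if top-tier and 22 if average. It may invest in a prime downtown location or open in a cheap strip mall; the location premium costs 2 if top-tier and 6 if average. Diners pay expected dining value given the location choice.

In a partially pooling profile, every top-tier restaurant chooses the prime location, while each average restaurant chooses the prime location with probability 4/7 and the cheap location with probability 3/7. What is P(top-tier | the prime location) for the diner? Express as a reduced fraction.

P(the prime location) = (2/7)·1 + (5/7)·(4/7) = 34/49.
By Bayes' rule, P(top-tier | the prime location) = (2/7) / (34/49) = 7/17.

7/17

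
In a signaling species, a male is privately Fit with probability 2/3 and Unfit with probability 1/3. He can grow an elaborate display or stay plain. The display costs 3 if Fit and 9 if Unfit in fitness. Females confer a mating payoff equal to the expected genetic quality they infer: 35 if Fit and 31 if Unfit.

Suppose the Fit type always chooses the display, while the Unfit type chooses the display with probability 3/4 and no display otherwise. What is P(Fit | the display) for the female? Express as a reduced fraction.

8/11

P(the display) = (2/3)·1 + (1/3)·(3/4) = 11/12.
By Bayes' rule, P(Fit | the display) = (2/3) / (11/12) = 8/11.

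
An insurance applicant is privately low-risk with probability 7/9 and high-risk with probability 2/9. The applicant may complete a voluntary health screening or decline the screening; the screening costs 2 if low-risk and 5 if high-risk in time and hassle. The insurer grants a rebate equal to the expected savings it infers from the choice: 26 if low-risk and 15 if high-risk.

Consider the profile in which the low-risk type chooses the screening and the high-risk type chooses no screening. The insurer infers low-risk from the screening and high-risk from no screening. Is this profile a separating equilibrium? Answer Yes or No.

Under these beliefs, the screening earns rebate 26 and no screening earns rebate 15.
low-risk: the screening nets 26 − 2 = 24; no screening nets 15. low-risk prefers the screening.
high-risk: the screening nets 26 − 5 = 21; no screening nets 15. high-risk would deviate to the screening.
high-risk has a profitable deviation, so the profile is not an equilibrium.

No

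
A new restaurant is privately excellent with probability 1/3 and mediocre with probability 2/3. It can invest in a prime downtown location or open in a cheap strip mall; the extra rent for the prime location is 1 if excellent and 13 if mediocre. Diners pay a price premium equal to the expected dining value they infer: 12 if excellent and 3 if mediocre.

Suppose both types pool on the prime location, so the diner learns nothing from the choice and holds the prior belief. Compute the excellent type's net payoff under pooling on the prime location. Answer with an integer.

5

Pooled price premium = 1/3·12 + 2/3·3 = 6.
excellent pays cost 1 for the prime location, so net payoff = 6 − 1 = 5.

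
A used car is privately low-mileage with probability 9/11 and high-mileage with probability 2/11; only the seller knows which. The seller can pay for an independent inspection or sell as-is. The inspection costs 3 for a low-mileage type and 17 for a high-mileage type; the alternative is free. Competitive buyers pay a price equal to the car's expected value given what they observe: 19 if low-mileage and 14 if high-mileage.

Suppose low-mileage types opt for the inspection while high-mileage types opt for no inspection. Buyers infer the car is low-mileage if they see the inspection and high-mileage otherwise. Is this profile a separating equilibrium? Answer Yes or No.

Yes

Under these beliefs, the inspection earns price 19 and no inspection earns price 14.
low-mileage: the inspection nets 19 − 3 = 16; no inspection nets 14. low-mileage prefers the inspection.
high-mileage: the inspection nets 19 − 17 = 2; no inspection nets 14. high-mileage prefers no inspection.
Neither type deviates, so the separating profile is an equilibrium.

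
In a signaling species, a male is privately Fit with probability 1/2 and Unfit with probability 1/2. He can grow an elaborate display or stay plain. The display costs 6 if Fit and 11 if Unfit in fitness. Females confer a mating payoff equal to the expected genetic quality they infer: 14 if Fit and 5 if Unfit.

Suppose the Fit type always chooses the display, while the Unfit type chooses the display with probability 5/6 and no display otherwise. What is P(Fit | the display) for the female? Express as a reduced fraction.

6/11

P(the display) = (1/2)·1 + (1/2)·(5/6) = 11/12.
By Bayes' rule, P(Fit | the display) = (1/2) / (11/12) = 6/11.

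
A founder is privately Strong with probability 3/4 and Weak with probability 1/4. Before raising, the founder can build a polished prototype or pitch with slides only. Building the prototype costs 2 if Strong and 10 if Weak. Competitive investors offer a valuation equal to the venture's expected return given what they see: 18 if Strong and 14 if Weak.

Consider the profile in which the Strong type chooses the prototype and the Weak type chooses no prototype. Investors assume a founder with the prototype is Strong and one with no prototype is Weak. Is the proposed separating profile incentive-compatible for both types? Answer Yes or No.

Under these beliefs, the prototype earns valuation 18 and no prototype earns valuation 14.
Strong: the prototype nets 18 − 2 = 16; no prototype nets 14. Strong prefers the prototype.
Weak: the prototype nets 18 − 10 = 8; no prototype nets 14. Weak prefers no prototype.
Neither type deviates, so the separating profile is an equilibrium.

Yes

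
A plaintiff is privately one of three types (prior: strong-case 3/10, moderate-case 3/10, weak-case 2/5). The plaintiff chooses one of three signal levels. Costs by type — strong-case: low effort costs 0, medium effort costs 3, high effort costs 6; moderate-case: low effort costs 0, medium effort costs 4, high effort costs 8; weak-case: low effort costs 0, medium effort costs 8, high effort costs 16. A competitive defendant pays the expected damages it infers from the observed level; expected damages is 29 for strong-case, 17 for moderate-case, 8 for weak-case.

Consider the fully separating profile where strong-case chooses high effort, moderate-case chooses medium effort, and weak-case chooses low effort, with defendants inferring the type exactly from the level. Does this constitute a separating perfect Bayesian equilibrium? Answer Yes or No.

No

Separating settlements: high effort → 29, medium effort → 17, low effort → 8.
strong-case (assigned high effort): low effort: 8 − 0 = 8; medium effort: 17 − 3 = 14; high effort: 29 − 6 = 23. strong-case stays.
moderate-case (assigned medium effort): low effort: 8 − 0 = 8; medium effort: 17 − 4 = 13; high effort: 29 − 8 = 21. moderate-case prefers high effort.
weak-case (assigned low effort): low effort: 8 − 0 = 8; medium effort: 17 − 8 = 9; high effort: 29 − 16 = 13. weak-case prefers high effort.
At least one type deviates; the separating profile fails.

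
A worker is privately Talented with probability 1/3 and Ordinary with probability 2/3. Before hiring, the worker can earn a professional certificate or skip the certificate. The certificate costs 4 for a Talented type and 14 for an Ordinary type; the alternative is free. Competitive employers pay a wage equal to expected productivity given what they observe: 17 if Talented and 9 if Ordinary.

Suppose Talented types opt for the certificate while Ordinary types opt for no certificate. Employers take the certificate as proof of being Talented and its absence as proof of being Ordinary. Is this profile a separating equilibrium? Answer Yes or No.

Under these beliefs, the certificate earns wage 17 and no certificate earns wage 9.
Talented: the certificate nets 17 − 4 = 13; no certificate nets 9. Talented prefers the certificate.
Ordinary: the certificate nets 17 − 14 = 3; no certificate nets 9. Ordinary prefers no certificate.
Neither type deviates, so the separating profile is an equilibrium.

Yes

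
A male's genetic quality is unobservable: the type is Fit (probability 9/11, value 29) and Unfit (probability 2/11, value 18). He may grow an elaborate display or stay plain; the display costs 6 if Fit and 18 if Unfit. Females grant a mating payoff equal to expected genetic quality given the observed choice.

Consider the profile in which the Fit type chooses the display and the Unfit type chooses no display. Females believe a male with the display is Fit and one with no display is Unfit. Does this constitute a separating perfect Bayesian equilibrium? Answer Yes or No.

Yes

Under these beliefs, the display earns mating payoff 29 and no display earns mating payoff 18.
Fit: the display nets 29 − 6 = 23; no display nets 18. Fit prefers the display.
Unfit: the display nets 29 − 18 = 11; no display nets 18. Unfit prefers no display.
Neither type deviates, so the separating profile is an equilibrium.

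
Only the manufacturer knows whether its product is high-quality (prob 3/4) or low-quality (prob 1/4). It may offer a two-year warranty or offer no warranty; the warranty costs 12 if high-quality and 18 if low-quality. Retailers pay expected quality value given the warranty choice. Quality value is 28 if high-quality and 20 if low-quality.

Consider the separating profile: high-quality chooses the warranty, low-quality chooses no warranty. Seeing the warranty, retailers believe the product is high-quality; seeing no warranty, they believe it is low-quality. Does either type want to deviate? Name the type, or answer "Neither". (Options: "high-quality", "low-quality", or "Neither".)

The warranty pays 28; no warranty pays 20.
high-quality: assigned the warranty, nets 28 − 12 = 16; deviating to no warranty nets 20.
low-quality: assigned no warranty, nets 20; deviating to the warranty nets 28 − 18 = 10.
The high-quality type gains 4 by deviating.

high-quality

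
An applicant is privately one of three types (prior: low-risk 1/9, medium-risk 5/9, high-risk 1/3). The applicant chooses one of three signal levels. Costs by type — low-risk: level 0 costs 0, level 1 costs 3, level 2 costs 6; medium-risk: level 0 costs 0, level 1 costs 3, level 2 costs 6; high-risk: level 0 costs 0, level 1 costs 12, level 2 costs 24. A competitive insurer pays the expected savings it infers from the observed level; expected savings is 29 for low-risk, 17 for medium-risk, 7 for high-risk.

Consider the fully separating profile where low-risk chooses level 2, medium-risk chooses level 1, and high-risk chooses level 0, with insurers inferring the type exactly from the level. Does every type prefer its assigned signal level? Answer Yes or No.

Separating rebates: level 2 → 29, level 1 → 17, level 0 → 7.
low-risk (assigned level 2): level 0: 7 − 0 = 7; level 1: 17 − 3 = 14; level 2: 29 − 6 = 23. low-risk stays.
medium-risk (assigned level 1): level 0: 7 − 0 = 7; level 1: 17 − 3 = 14; level 2: 29 − 6 = 23. medium-risk prefers level 2.
high-risk (assigned level 0): level 0: 7 − 0 = 7; level 1: 17 − 12 = 5; level 2: 29 − 24 = 5. high-risk stays.
At least one type deviates; the separating profile fails.

No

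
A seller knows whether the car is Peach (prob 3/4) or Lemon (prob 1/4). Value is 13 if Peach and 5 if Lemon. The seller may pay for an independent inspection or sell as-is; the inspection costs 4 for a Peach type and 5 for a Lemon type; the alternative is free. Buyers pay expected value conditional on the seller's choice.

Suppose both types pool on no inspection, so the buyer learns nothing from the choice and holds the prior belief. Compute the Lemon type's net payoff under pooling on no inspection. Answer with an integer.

Pooled price = 3/4·13 + 1/4·5 = 11.
Lemon pays no cost for no inspection, so net payoff = 11.

11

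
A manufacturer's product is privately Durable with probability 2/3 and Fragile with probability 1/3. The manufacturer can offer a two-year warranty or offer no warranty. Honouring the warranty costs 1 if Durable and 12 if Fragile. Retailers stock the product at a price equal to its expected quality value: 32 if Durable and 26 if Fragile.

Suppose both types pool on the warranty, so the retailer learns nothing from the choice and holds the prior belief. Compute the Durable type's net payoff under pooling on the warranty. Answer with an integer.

Pooled price = 2/3·32 + 1/3·26 = 30.
Durable pays cost 1 for the warranty, so net payoff = 30 − 1 = 29.

29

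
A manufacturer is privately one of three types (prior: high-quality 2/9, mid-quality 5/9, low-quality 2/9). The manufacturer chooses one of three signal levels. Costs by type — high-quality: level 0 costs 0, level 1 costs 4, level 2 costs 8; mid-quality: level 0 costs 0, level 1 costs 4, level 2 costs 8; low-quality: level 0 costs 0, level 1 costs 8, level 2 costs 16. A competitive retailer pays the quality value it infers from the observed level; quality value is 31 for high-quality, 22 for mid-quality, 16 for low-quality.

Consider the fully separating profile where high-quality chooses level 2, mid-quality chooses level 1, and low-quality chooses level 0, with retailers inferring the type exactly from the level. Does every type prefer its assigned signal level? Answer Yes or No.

Separating prices: level 2 → 31, level 1 → 22, level 0 → 16.
high-quality (assigned level 2): level 0: 16 − 0 = 16; level 1: 22 − 4 = 18; level 2: 31 − 8 = 23. high-quality stays.
mid-quality (assigned level 1): level 0: 16 − 0 = 16; level 1: 22 − 4 = 18; level 2: 31 − 8 = 23. mid-quality prefers level 2.
low-quality (assigned level 0): level 0: 16 − 0 = 16; level 1: 22 − 8 = 14; level 2: 31 − 16 = 15. low-quality stays.
At least one type deviates; the separating profile fails.

No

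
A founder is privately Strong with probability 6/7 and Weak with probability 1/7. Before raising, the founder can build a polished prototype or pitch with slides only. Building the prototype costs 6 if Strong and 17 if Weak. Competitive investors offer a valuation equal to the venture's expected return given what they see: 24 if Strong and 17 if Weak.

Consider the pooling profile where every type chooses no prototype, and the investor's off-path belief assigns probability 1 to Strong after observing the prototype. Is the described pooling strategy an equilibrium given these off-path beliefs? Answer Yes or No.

On path, the investor holds the prior and pays 6/7·24 + 1/7·17 = 23. Off path (the prototype), believing Strong, it pays 24.
Strong: no prototype nets 23; the prototype nets 24 − 6 = 18. Strong stays.
Weak: no prototype nets 23; the prototype nets 24 − 17 = 7. Weak stays.
No type deviates, so pooling is sustained.

Yes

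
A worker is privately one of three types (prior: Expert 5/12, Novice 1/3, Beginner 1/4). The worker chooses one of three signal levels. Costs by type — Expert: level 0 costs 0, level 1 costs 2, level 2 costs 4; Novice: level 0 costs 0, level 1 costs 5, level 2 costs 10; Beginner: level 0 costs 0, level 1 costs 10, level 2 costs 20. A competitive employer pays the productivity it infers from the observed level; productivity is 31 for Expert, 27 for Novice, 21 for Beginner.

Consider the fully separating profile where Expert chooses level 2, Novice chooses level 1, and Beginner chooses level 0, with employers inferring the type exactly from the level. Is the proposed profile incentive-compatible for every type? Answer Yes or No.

Yes

Separating wages: level 2 → 31, level 1 → 27, level 0 → 21.
Expert (assigned level 2): level 0: 21 − 0 = 21; level 1: 27 − 2 = 25; level 2: 31 − 4 = 27. Expert stays.
Novice (assigned level 1): level 0: 21 − 0 = 21; level 1: 27 − 5 = 22; level 2: 31 − 10 = 21. Novice stays.
Beginner (assigned level 0): level 0: 21 − 0 = 21; level 1: 27 − 10 = 17; level 2: 31 − 20 = 11. Beginner stays.
Every type prefers its assigned level; separation holds.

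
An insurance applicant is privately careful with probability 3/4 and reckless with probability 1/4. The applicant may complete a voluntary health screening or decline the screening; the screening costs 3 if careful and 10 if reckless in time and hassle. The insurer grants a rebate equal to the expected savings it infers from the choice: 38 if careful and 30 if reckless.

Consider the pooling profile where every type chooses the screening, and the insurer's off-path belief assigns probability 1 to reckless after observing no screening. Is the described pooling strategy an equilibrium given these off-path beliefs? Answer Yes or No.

No

On path, the insurer holds the prior and pays 3/4·38 + 1/4·30 = 36. Off path (no screening), believing reckless, it pays 30.
careful: the screening nets 36 − 3 = 33; no screening nets 30. careful stays.
reckless: the screening nets 36 − 10 = 26; no screening nets 30. reckless would deviate.
A type deviates, so pooling fails.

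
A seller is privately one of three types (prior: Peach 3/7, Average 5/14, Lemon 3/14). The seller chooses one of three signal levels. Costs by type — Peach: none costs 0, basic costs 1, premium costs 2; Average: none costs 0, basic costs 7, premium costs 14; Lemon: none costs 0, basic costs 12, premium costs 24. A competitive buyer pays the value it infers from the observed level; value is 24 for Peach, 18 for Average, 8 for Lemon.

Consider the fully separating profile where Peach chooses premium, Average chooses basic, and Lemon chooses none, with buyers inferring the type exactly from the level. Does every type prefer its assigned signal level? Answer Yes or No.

Yes

Separating prices: premium → 24, basic → 18, none → 8.
Peach (assigned premium): none: 8 − 0 = 8; basic: 18 − 1 = 17; premium: 24 − 2 = 22. Peach stays.
Average (assigned basic): none: 8 − 0 = 8; basic: 18 − 7 = 11; premium: 24 − 14 = 10. Average stays.
Lemon (assigned none): none: 8 − 0 = 8; basic: 18 − 12 = 6; premium: 24 − 24 = 0. Lemon stays.
Every type prefers its assigned level; separation holds.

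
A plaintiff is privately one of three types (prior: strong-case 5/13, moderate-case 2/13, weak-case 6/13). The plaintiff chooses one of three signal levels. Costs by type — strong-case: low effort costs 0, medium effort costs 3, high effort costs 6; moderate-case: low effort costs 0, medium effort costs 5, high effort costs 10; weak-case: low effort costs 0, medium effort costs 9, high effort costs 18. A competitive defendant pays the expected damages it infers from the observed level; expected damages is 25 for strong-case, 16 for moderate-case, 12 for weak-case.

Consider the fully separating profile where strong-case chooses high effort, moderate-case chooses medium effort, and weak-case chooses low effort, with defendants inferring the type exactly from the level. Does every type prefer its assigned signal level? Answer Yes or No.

No

Separating settlements: high effort → 25, medium effort → 16, low effort → 12.
strong-case (assigned high effort): low effort: 12 − 0 = 12; medium effort: 16 − 3 = 13; high effort: 25 − 6 = 19. strong-case stays.
moderate-case (assigned medium effort): low effort: 12 − 0 = 12; medium effort: 16 − 5 = 11; high effort: 25 − 10 = 15. moderate-case prefers high effort.
weak-case (assigned low effort): low effort: 12 − 0 = 12; medium effort: 16 − 9 = 7; high effort: 25 − 18 = 7. weak-case stays.
At least one type deviates; the separating profile fails.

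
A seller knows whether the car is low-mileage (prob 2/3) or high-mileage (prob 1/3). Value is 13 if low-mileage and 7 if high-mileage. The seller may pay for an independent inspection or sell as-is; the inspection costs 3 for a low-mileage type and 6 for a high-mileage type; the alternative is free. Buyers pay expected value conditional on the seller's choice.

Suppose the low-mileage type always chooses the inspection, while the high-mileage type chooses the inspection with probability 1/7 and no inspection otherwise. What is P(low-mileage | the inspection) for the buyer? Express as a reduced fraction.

14/15

P(the inspection) = (2/3)·1 + (1/3)·(1/7) = 5/7.
By Bayes' rule, P(low-mileage | the inspection) = (2/3) / (5/7) = 14/15.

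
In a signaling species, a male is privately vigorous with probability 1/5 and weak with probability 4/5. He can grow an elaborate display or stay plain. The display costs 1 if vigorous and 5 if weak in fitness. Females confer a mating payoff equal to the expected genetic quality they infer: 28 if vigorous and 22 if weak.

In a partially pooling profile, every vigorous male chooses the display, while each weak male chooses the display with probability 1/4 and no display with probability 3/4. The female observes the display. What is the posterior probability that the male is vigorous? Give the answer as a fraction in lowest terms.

P(the display) = (1/5)·1 + (4/5)·(1/4) = 2/5.
By Bayes' rule, P(vigorous | the display) = (1/5) / (2/5) = 1/2.

1/2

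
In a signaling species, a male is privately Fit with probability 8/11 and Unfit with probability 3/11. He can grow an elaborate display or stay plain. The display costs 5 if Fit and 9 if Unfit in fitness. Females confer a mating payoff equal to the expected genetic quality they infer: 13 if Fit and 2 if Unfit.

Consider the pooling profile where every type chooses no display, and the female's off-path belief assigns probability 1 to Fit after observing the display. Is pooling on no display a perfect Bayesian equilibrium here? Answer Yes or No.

On path, the female holds the prior and pays 8/11·13 + 3/11·2 = 10. Off path (the display), believing Fit, it pays 13.
Fit: no display nets 10; the display nets 13 − 5 = 8. Fit stays.
Unfit: no display nets 10; the display nets 13 − 9 = 4. Unfit stays.
No type deviates, so pooling is sustained.

Yes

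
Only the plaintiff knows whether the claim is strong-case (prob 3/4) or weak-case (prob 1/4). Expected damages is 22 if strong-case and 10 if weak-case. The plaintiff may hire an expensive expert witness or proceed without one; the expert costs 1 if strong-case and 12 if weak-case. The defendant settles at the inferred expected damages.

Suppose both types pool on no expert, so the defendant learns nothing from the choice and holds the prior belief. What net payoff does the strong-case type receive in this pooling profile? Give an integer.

19

Pooled settlement = 3/4·22 + 1/4·10 = 19.
strong-case pays no cost for no expert, so net payoff = 19.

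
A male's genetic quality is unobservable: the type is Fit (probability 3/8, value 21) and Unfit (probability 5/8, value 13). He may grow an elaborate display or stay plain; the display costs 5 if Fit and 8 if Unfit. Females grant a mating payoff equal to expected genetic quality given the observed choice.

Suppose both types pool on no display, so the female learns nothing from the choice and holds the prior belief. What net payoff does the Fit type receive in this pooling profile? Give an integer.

16

Pooled mating payoff = 3/8·21 + 5/8·13 = 16.
Fit pays no cost for no display, so net payoff = 16.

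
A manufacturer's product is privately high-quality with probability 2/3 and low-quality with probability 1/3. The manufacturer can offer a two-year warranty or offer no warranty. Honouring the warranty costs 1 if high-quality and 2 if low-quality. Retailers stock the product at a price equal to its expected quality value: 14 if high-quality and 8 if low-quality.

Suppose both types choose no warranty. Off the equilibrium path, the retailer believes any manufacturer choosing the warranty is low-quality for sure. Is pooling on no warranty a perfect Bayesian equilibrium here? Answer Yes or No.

On path, the retailer holds the prior and pays 2/3·14 + 1/3·8 = 12. Off path (the warranty), believing low-quality, it pays 8.
high-quality: no warranty nets 12; the warranty nets 8 − 1 = 7. high-quality stays.
low-quality: no warranty nets 12; the warranty nets 8 − 2 = 6. low-quality stays.
No type deviates, so pooling is sustained.

Yes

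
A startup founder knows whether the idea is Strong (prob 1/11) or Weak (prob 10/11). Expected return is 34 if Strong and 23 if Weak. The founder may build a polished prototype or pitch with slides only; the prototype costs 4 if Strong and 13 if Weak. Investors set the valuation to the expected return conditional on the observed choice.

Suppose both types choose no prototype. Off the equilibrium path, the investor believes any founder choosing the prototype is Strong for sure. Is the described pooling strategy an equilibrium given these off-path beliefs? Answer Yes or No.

On path, the investor holds the prior and pays 1/11·34 + 10/11·23 = 24. Off path (the prototype), believing Strong, it pays 34.
Strong: no prototype nets 24; the prototype nets 34 − 4 = 30. Strong would deviate.
Weak: no prototype nets 24; the prototype nets 34 − 13 = 21. Weak stays.
A type deviates, so pooling fails.

No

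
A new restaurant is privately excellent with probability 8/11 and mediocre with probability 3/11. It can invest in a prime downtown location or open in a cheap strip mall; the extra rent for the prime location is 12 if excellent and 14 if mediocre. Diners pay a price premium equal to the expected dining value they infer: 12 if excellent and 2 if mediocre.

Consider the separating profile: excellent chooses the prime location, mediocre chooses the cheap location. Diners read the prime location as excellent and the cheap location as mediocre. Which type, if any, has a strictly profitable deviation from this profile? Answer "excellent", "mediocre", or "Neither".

excellent

The prime location pays 12; the cheap location pays 2.
excellent: assigned the prime location, nets 12 − 12 = 0; deviating to the cheap location nets 2.
mediocre: assigned the cheap location, nets 2; deviating to the prime location nets 12 − 14 = -2.
The excellent type gains 2 by deviating.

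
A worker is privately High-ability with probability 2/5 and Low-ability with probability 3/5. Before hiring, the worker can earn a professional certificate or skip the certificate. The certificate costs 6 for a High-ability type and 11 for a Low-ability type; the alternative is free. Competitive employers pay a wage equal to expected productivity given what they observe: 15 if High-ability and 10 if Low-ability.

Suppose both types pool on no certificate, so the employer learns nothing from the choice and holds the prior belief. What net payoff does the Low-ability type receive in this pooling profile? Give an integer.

Pooled wage = 2/5·15 + 3/5·10 = 12.
Low-ability pays no cost for no certificate, so net payoff = 12.

12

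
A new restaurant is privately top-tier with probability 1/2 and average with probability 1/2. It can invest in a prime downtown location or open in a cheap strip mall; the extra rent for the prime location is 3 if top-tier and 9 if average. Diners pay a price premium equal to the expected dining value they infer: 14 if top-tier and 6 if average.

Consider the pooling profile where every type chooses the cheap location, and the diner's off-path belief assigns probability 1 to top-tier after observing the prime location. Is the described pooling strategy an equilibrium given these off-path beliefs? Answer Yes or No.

On path, the diner holds the prior and pays 1/2·14 + 1/2·6 = 10. Off path (the prime location), believing top-tier, it pays 14.
top-tier: the cheap location nets 10; the prime location nets 14 − 3 = 11. top-tier would deviate.
average: the cheap location nets 10; the prime location nets 14 − 9 = 5. average stays.
A type deviates, so pooling fails.

No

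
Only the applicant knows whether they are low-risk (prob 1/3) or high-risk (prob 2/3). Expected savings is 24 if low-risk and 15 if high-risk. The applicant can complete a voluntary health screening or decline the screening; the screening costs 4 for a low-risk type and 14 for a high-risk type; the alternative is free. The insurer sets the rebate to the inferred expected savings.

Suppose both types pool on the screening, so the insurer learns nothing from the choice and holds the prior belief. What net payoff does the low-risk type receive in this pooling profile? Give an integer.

14

Pooled rebate = 1/3·24 + 2/3·15 = 18.
low-risk pays cost 4 for the screening, so net payoff = 18 − 4 = 14.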